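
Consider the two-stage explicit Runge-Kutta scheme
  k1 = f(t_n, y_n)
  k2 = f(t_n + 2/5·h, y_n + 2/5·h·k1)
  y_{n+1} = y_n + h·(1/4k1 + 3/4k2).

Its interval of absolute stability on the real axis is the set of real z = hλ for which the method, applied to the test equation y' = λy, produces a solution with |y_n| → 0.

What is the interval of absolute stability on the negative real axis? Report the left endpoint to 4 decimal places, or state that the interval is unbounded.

Set f=λy, z=hλ:
  k1=λy_n ⇒ h·k1=z·y_n;  k2=λ(1+2/5z)y_n ⇒ h·k2=z(1+2/5z)y_n
  y_{n+1}/y_n = 1 + 1/4z + 3/4z(1+2/5z) = 1 + z + 3/10z²
  Hence R(z) = 1 + z + 3/10z².

Need |R(x)|<1, x<0.
x=-1.59: |R|=0.1684
R=1: x+3/10x²=0 ⇒ x=−10/3=-3.3333; min R=1−1/(4·3/10)=0.1667>−1
Confirm numerically:
  x=-2.317: |R|=0.29355 <1
  x=-2.311: |R|=0.29122 <1
  x=-1.665: |R|=0.16667 <1
  x=-1.356: |R|=0.19562 <1
  x=-3.773: |R|=1.49766 >1
  x=-3.632: |R|=1.32543 >1
  x=-3.495: |R|=1.16951 >1
Stable set (-3.3333, 0).

(-3.3333, 0).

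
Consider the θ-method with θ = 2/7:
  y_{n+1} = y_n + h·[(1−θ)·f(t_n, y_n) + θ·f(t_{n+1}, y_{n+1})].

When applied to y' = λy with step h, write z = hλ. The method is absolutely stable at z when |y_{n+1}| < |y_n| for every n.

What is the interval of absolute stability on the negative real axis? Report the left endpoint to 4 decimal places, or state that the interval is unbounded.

(-4.6667, 0).

Set f=λy, z=hλ:
  y_{n+1} = y_n + z·[5/7·y_n + 2/7·y_{n+1}] ⇒ (1 − 2/7z)y_{n+1} = (1 + 5/7z)y_n
  R(z) = (1 + 5/7z)/(1 − 2/7z).

Solve |R(x)|<1 on ℝ⁻.
x=-0.33: |R|=0.6984
R=−1: 1+5/7x = −1+2/7x ⇒ -3/7x=2 ⇒ x=2/(-3/7)=-4.6667
Confirm numerically:
  x=-3.093: |R|=0.64197 <1
  x=-2.966: |R|=0.60547 <1
  x=-2.372: |R|=0.41383 <1
  x=-5.056: |R|=1.06826 >1
  x=-4.875: |R|=1.03731 >1
  x=-4.702: |R|=1.00646 >1
So |R|<1 on (-4.6667, 0).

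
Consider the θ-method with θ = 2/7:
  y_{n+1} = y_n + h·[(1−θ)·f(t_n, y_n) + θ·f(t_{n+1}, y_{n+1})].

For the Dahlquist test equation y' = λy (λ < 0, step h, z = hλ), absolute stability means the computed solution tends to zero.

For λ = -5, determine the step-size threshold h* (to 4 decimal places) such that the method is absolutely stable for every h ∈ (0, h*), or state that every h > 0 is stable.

Test eqn y'=λy, z=hλ:
  y_{n+1} = y_n + z·[5/7·y_n + 2/7·y_{n+1}] ⇒ (1 − 2/7z)y_{n+1} = (1 + 5/7z)y_n
  ⇒ R(z) = (1 + 5/7z)/(1 − 2/7z).

Find x<0 with |R(x)|<1.
x=-1.1: |R|=0.1630
R=−1: 1+5/7x = −1+2/7x ⇒ -3/7x=2 ⇒ x=2/(-3/7)=-4.6667
Confirm numerically:
  x=-4.540: |R|=0.97637 <1
  x=-2.353: |R|=0.40706 <1
  x=-2.124: |R|=0.32183 <1
  x=-5.094: |R|=1.07459 >1
  x=-4.896: |R|=1.04097 >1
  x=-4.795: |R|=1.02321 >1
So |R|<1 on (-4.6667, 0).

(-4.6667,0); λ=-5 ⇒ h* = (14/3)/5 = 0.9333.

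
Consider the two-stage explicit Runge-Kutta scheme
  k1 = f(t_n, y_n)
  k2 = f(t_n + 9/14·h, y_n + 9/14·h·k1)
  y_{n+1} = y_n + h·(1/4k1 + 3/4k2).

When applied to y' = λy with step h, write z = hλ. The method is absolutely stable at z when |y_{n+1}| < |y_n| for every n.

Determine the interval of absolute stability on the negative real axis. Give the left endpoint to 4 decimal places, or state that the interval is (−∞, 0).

(-2.0741, 0).

With y'=λy (z=hλ):
  k1=λy_n ⇒ h·k1=z·y_n;  k2=λ(1+9/14z)y_n ⇒ h·k2=z(1+9/14z)y_n
  y_{n+1}/y_n = 1 + 1/4z + 3/4z(1+9/14z) = 1 + z + 27/56z²
  Hence R(z) = 1 + z + 27/56z².

Find x<0 with |R(x)|<1.
x=-0.84: |R|=0.5002
R=1: x+27/56x²=0 ⇒ x=−56/27=-2.0741; min R=1−1/(4·27/56)=0.4815>−1
Confirm numerically:
  x=-1.761: |R|=0.73418 <1
  x=-1.210: |R|=0.49591 <1
  x=-0.849: |R|=0.49853 <1
  x=-2.670: |R|=1.76715 >1
  x=-2.363: |R|=1.32917 >1
Interval (-2.0741, 0).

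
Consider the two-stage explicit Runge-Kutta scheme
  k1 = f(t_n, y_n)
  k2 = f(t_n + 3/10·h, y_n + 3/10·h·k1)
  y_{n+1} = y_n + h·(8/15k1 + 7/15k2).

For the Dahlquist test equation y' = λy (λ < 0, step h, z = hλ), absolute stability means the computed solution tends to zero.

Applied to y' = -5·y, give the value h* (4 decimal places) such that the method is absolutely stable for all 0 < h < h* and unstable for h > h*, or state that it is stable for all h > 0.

Set f=λy, z=hλ:
  k1=λy_n ⇒ h·k1=z·y_n;  k2=λ(1+3/10z)y_n ⇒ h·k2=z(1+3/10z)y_n
  y_{n+1}/y_n = 1 + 8/15z + 7/15z(1+3/10z) = 1 + z + 7/50z²
  Hence R(z) = 1 + z + 7/50z².

Find x<0 with |R(x)|<1.
x=-0.97: |R|=0.1617
R=1: x+7/50x²=0 ⇒ x=−50/7=-7.1429; min R=1−1/(4·7/50)=-0.7857>−1
Confirm numerically:
  x=-5.255: |R|=0.38890 <1
  x=-4.024: |R|=0.75704 <1
  x=-3.191: |R|=0.76545 <1
  x=-2.879: |R|=0.71859 <1
  x=-7.679: |R|=1.57639 >1
  x=-7.455: |R|=1.32578 >1
Interval (-7.1429, 0).

(-7.1429,0); λ=-5 ⇒ h* = (50/7)/5 = 1.4286.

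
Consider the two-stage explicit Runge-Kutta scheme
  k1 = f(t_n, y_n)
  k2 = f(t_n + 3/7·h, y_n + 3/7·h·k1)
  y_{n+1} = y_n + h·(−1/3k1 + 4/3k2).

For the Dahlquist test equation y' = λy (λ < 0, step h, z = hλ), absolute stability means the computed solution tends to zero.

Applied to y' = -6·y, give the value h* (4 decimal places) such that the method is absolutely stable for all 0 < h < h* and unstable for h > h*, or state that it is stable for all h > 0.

(-1.7500,0); λ=-6 ⇒ h* = (7/4)/6 = 0.2917.

On y'=λy, z=hλ:
  k1=λy_n ⇒ h·k1=z·y_n;  k2=λ(1+3/7z)y_n ⇒ h·k2=z(1+3/7z)y_n
  y_{n+1}/y_n = 1 − 1/3z + 4/3z(1+3/7z) = 1 + z + 4/7z²
  R(z) = 1 + z + 4/7z².

Need |R(x)|<1, x<0.
x=-1.12: |R|=0.5968
R=1: x+4/7x²=0 ⇒ x=−7/4=-1.7500; min R=1−1/(4·4/7)=0.5625>−1
Confirm numerically:
  x=-1.420: |R|=0.73223 <1
  x=-1.208: |R|=0.62587 <1
  x=-1.030: |R|=0.57623 <1
  x=-0.732: |R|=0.57419 <1
  x=-2.250: |R|=1.64286 >1
  x=-2.234: |R|=1.61786 >1
So |R|<1 on (-1.7500, 0).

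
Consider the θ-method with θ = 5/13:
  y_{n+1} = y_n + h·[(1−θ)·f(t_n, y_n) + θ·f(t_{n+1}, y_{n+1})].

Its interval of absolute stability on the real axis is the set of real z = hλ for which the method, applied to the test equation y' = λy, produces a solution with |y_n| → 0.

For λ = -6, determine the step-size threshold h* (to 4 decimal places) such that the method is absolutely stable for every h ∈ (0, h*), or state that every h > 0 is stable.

Set f=λy, z=hλ:
  y_{n+1} = y_n + z·[8/13·y_n + 5/13·y_{n+1}] ⇒ (1 − 5/13z)y_{n+1} = (1 + 8/13z)y_n
  Hence R(z) = (1 + 8/13z)/(1 − 5/13z).

Find x<0 with |R(x)|<1.
x=-1.52: |R|=0.0408
R=−1: 1+8/13x = −1+5/13x ⇒ -3/13x=2 ⇒ x=2/(-3/13)=-8.6667
Confirm numerically:
  x=-6.559: |R|=0.86193 <1
  x=-6.191: |R|=0.83103 <1
  x=-5.763: |R|=0.79168 <1
  x=-8.824: |R|=1.00826 >1
  x=-8.743: |R|=1.00404 >1
Interval (-8.6667, 0).

(-8.6667,0); λ=-6 ⇒ h* = (26/3)/6 = 1.4444.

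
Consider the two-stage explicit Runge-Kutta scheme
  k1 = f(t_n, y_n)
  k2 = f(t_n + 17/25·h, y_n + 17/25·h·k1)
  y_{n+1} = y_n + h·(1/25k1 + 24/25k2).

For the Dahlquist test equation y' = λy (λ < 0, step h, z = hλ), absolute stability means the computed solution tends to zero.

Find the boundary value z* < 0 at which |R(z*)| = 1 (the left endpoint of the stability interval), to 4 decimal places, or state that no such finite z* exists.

Test eqn y'=λy, z=hλ:
  k1=λy_n ⇒ h·k1=z·y_n;  k2=λ(1+17/25z)y_n ⇒ h·k2=z(1+17/25z)y_n
  y_{n+1}/y_n = 1 + 1/25z + 24/25z(1+17/25z) = 1 + z + 408/625z²
  ⇒ R(z) = 1 + z + 408/625z².

Solve |R(x)|<1 on ℝ⁻.
x=-0.9: |R|=0.6288
R=1: x+408/625x²=0 ⇒ x=−625/408=-1.5319; min R=1−1/(4·408/625)=0.6170>−1
Confirm numerically:
  x=-1.459: |R|=0.93060 <1
  x=-1.170: |R|=0.72362 <1
  x=-1.019: |R|=0.65884 <1
  x=-1.004: |R|=0.65403 <1
  x=-2.061: |R|=1.71191 >1
  x=-1.659: |R|=1.13769 >1
Stable set (-1.5319, 0).

z* = -1.5319.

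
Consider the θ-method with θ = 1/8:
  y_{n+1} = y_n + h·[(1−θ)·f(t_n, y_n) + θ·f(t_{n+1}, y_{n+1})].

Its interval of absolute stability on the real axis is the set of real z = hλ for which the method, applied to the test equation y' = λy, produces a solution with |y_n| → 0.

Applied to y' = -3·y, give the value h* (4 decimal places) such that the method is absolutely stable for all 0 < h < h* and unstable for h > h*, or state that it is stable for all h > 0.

(-2.6667,0); λ=-3 ⇒ h* = (8/3)/3 = 0.8889.

On y'=λy, z=hλ:
  y_{n+1} = y_n + z·[7/8·y_n + 1/8·y_{n+1}] ⇒ (1 − 1/8z)y_{n+1} = (1 + 7/8z)y_n
  R(z) = (1 + 7/8z)/(1 − 1/8z).

Solve |R(x)|<1 on ℝ⁻.
x=-1.09: |R|=0.0407
R=−1: 1+7/8x = −1+1/8x ⇒ -3/4x=2 ⇒ x=2/(-3/4)=-2.6667
Confirm numerically:
  x=-2.483: |R|=0.89488 <1
  x=-2.410: |R|=0.85207 <1
  x=-2.065: |R|=0.64133 <1
  x=-3.077: |R|=1.22226 >1
  x=-2.917: |R|=1.13758 >1
  x=-2.696: |R|=1.01645 >1
Interval (-2.6667, 0).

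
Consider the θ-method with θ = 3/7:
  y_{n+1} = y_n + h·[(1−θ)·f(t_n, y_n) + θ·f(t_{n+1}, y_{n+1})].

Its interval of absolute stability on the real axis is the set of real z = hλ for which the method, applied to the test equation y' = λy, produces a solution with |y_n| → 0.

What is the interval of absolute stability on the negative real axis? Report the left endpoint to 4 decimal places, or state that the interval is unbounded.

z∈(-14.0000,0).

On y'=λy, z=hλ:
  y_{n+1} = y_n + z·[4/7·y_n + 3/7·y_{n+1}] ⇒ (1 − 3/7z)y_{n+1} = (1 + 4/7z)y_n
  Hence R(z) = (1 + 4/7z)/(1 − 3/7z).

Need |R(x)|<1, x<0.
x=-1.74: |R|=0.0033
R=−1: 1+4/7x = −1+3/7x ⇒ -1/7x=2 ⇒ x=2/(-1/7)=-14.0000
Confirm numerically:
  x=-11.079: |R|=0.92741 <1
  x=-7.451: |R|=0.77689 <1
  x=-6.967: |R|=0.74793 <1
  x=-14.586: |R|=1.01154 >1
  x=-14.113: |R|=1.00229 >1
Interval (-14.0000, 0).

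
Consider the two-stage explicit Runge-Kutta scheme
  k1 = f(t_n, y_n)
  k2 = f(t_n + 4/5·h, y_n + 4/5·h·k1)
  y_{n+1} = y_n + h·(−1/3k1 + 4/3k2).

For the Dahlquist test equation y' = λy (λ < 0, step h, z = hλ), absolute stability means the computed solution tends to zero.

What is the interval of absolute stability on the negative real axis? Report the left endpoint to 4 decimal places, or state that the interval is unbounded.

Set f=λy, z=hλ:
  k1=λy_n ⇒ h·k1=z·y_n;  k2=λ(1+4/5z)y_n ⇒ h·k2=z(1+4/5z)y_n
  y_{n+1}/y_n = 1 − 1/3z + 4/3z(1+4/5z) = 1 + z + 16/15z²
  so R(z) = 1 + z + 16/15z².

Boundary: |R(x)|=1, x<0.
x=-1.13: |R|=1.2320
R=1: x+16/15x²=0 ⇒ x=−15/16=-0.9375; min R=1−1/(4·16/15)=0.7656>−1
Confirm numerically:
  x=-0.892: |R|=0.95671 <1
  x=-0.872: |R|=0.93908 <1
  x=-0.846: |R|=0.91743 <1
  x=-1.361: |R|=1.61481 >1
  x=-1.124: |R|=1.22360 >1
  x=-0.993: |R|=1.05879 >1
Interval (-0.9375, 0).

z∈(-0.9375,0).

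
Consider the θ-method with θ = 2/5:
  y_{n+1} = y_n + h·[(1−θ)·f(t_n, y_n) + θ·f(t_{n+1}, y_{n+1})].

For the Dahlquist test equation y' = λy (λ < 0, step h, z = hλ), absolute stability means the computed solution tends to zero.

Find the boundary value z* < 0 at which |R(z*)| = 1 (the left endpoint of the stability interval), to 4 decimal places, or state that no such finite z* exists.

z* = -10.0000.

Set f=λy, z=hλ:
  y_{n+1} = y_n + z·[3/5·y_n + 2/5·y_{n+1}] ⇒ (1 − 2/5z)y_{n+1} = (1 + 3/5z)y_n
  R(z) = (1 + 3/5z)/(1 − 2/5z).

Solve |R(x)|<1 on ℝ⁻.
x=-0.96: |R|=0.3064
R=−1: 1+3/5x = −1+2/5x ⇒ -1/5x=2 ⇒ x=2/(-1/5)=-10.0000
Confirm numerically:
  x=-9.017: |R|=0.95732 <1
  x=-7.926: |R|=0.90054 <1
  x=-5.515: |R|=0.72021 <1
  x=-10.479: |R|=1.01845 >1
  x=-10.447: |R|=1.01726 >1
  x=-10.040: |R|=1.00159 >1
Stable set (-10.0000, 0).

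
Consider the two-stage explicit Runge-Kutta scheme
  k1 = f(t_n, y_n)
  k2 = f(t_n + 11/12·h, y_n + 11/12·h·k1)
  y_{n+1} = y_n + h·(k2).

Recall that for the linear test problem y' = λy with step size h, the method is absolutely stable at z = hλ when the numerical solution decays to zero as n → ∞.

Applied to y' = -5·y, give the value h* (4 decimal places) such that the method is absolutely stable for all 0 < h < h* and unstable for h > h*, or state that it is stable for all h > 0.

(-1.0909,0); λ=-5 ⇒ h* = (12/11)/5 = 0.2182.

With y'=λy (z=hλ):
  k1=λy_n ⇒ h·k1=z·y_n;  k2=λ(1+11/12z)y_n ⇒ h·k2=z(1+11/12z)y_n
  y_{n+1}/y_n = 1 + z(1+11/12z) = 1 + z + 11/12z²
  R(z) = 1 + z + 11/12z².

Boundary: |R(x)|=1, x<0.
x=-0.85: |R|=0.8123
R=1: x+11/12x²=0 ⇒ x=−12/11=-1.0909; min R=1−1/(4·11/12)=0.7273>−1
Confirm numerically:
  x=-1.037: |R|=0.94875 <1
  x=-0.585: |R|=0.72871 <1
  x=-0.498: |R|=0.72934 <1
  x=-1.573: |R|=1.69513 >1
  x=-1.283: |R|=1.22591 >1
  x=-1.181: |R|=1.09753 >1
Interval (-1.0909, 0).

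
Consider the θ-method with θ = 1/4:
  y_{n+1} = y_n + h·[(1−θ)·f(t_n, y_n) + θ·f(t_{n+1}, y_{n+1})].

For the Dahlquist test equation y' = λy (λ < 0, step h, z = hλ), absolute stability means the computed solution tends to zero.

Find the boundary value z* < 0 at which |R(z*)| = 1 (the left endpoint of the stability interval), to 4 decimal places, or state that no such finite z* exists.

Test eqn y'=λy, z=hλ:
  y_{n+1} = y_n + z·[3/4·y_n + 1/4·y_{n+1}] ⇒ (1 − 1/4z)y_{n+1} = (1 + 3/4z)y_n
  Hence R(z) = (1 + 3/4z)/(1 − 1/4z).

Need |R(x)|<1, x<0.
x=-0.91: |R|=0.2587
R=−1: 1+3/4x = −1+1/4x ⇒ -1/2x=2 ⇒ x=2/(-1/2)=-4.0000
Confirm numerically:
  x=-3.976: |R|=0.99398 <1
  x=-3.614: |R|=0.89861 <1
  x=-2.767: |R|=0.63558 <1
  x=-1.835: |R|=0.25793 <1
  x=-4.598: |R|=1.13910 >1
  x=-4.489: |R|=1.11521 >1
So |R|<1 on (-4.0000, 0).

z* = -4.0000.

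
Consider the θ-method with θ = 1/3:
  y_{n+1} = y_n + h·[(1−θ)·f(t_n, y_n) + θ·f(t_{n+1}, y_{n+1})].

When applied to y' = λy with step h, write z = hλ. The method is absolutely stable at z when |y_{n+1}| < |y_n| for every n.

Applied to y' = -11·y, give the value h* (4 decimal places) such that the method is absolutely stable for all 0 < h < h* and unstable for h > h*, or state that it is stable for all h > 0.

Set f=λy, z=hλ:
  y_{n+1} = y_n + z·[2/3·y_n + 1/3·y_{n+1}] ⇒ (1 − 1/3z)y_{n+1} = (1 + 2/3z)y_n
  ⇒ R(z) = (1 + 2/3z)/(1 − 1/3z).

Need |R(x)|<1, x<0.
x=-0.41: |R|=0.6393
R=−1: 1+2/3x = −1+1/3x ⇒ -1/3x=2 ⇒ x=2/(-1/3)=-6.0000
Confirm numerically:
  x=-3.556: |R|=0.62721 <1
  x=-3.289: |R|=0.56893 <1
  x=-3.088: |R|=0.52168 <1
  x=-6.598: |R|=1.06230 >1
  x=-6.300: |R|=1.03226 >1
  x=-6.105: |R|=1.01153 >1
Interval (-6.0000, 0).

(-6.0000,0); λ=-11 ⇒ h* = (6)/11 = 0.5455.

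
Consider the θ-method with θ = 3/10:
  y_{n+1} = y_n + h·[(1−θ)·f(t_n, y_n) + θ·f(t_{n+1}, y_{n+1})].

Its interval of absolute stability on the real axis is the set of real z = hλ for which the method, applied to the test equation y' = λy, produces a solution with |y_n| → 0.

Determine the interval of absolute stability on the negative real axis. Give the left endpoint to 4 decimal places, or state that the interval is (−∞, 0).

z∈(-5.0000,0).

With y'=λy (z=hλ):
  y_{n+1} = y_n + z·[7/10·y_n + 3/10·y_{n+1}] ⇒ (1 − 3/10z)y_{n+1} = (1 + 7/10z)y_n
  ⇒ R(z) = (1 + 7/10z)/(1 − 3/10z).

Need |R(x)|<1, x<0.
x=-1.38: |R|=0.0240
R=−1: 1+7/10x = −1+3/10x ⇒ -2/5x=2 ⇒ x=2/(-2/5)=-5.0000
Confirm numerically:
  x=-4.588: |R|=0.93065 <1
  x=-4.382: |R|=0.89320 <1
  x=-4.061: |R|=0.83068 <1
  x=-2.420: |R|=0.40209 <1
  x=-5.589: |R|=1.08802 >1
  x=-5.425: |R|=1.06470 >1
Interval (-5.0000, 0).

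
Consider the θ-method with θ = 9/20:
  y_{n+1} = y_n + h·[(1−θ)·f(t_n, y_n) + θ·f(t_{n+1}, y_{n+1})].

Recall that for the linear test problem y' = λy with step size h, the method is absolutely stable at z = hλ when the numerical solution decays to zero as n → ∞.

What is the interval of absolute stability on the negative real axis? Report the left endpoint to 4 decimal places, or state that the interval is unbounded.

With y'=λy (z=hλ):
  y_{n+1} = y_n + z·[11/20·y_n + 9/20·y_{n+1}] ⇒ (1 − 9/20z)y_{n+1} = (1 + 11/20z)y_n
  R(z) = (1 + 11/20z)/(1 − 9/20z).

Solve |R(x)|<1 on ℝ⁻.
x=-0.78: |R|=0.4226
R=−1: 1+11/20x = −1+9/20x ⇒ -1/10x=2 ⇒ x=2/(-1/10)=-20.0000
Confirm numerically:
  x=-18.865: |R|=0.98804 <1
  x=-18.660: |R|=0.98574 <1
  x=-10.576: |R|=0.83637 <1
  x=-20.586: |R|=1.00571 >1
  x=-20.368: |R|=1.00362 >1
Interval (-20.0000, 0).

(-20.0000, 0).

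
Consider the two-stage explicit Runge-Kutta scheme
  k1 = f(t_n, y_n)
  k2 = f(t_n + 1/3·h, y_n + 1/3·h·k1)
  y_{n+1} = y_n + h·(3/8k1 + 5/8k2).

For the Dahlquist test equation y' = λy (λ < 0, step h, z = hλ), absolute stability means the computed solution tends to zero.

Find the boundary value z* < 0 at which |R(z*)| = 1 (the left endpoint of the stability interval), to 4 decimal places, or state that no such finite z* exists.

left endpoint -4.8000.

With y'=λy (z=hλ):
  k1=λy_n ⇒ h·k1=z·y_n;  k2=λ(1+1/3z)y_n ⇒ h·k2=z(1+1/3z)y_n
  y_{n+1}/y_n = 1 + 3/8z + 5/8z(1+1/3z) = 1 + z + 5/24z²
  ⇒ R(z) = 1 + z + 5/24z².

Need |R(x)|<1, x<0.
x=-0.31: |R|=0.7100
R=1: x+5/24x²=0 ⇒ x=−24/5=-4.8000; min R=1−1/(4·5/24)=-0.2000>−1
Confirm numerically:
  x=-4.225: |R|=0.49388 <1
  x=-4.217: |R|=0.48781 <1
  x=-3.166: |R|=0.07776 <1
  x=-2.990: |R|=0.12748 <1
  x=-5.146: |R|=1.37094 >1
  x=-5.086: |R|=1.30304 >1
  x=-5.082: |R|=1.29857 >1
So |R|<1 on (-4.8000, 0).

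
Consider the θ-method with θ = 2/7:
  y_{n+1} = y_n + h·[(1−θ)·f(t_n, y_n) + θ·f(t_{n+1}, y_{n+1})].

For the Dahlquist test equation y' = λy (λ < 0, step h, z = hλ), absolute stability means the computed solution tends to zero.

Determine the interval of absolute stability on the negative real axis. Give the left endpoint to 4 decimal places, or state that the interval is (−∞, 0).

z∈(-4.6667,0).

With y'=λy (z=hλ):
  y_{n+1} = y_n + z·[5/7·y_n + 2/7·y_{n+1}] ⇒ (1 − 2/7z)y_{n+1} = (1 + 5/7z)y_n
  ⇒ R(z) = (1 + 5/7z)/(1 − 2/7z).

Solve |R(x)|<1 on ℝ⁻.
x=-0.97: |R|=0.2405
R=−1: 1+5/7x = −1+2/7x ⇒ -3/7x=2 ⇒ x=2/(-3/7)=-4.6667
Confirm numerically:
  x=-2.613: |R|=0.49607 <1
  x=-2.380: |R|=0.41667 <1
  x=-2.336: |R|=0.40096 <1
  x=-5.221: |R|=1.09534 >1
  x=-4.813: |R|=1.02640 >1
Stable set (-4.6667, 0).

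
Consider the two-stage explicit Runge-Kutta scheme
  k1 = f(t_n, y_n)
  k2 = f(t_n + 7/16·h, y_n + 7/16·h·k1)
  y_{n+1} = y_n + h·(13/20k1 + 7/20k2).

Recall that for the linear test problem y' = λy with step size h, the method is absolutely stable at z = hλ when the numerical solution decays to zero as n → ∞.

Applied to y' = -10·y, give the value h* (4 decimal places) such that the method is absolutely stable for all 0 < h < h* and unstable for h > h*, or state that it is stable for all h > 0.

With y'=λy (z=hλ):
  k1=λy_n ⇒ h·k1=z·y_n;  k2=λ(1+7/16z)y_n ⇒ h·k2=z(1+7/16z)y_n
  y_{n+1}/y_n = 1 + 13/20z + 7/20z(1+7/16z) = 1 + z + 49/320z²
  R(z) = 1 + z + 49/320z².

Need |R(x)|<1, x<0.
x=-1.38: |R|=0.0884
R=1: x+49/320x²=0 ⇒ x=−320/49=-6.5306; min R=1−1/(4·49/320)=-0.6327>−1
Confirm numerically:
  x=-4.269: |R|=0.47839 <1
  x=-3.708: |R|=0.60264 <1
  x=-3.235: |R|=0.63251 <1
  x=-7.029: |R|=1.53642 >1
  x=-6.890: |R|=1.37917 >1
  x=-6.761: |R|=1.23852 >1
Stable set (-6.5306, 0).

(-6.5306,0); λ=-10 ⇒ h* = (320/49)/10 = 0.6531.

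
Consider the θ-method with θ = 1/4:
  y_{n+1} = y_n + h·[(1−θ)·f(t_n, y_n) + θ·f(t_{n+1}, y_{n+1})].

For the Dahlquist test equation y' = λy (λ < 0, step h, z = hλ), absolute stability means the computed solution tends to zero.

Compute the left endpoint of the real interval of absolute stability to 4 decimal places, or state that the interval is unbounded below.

Set f=λy, z=hλ:
  y_{n+1} = y_n + z·[3/4·y_n + 1/4·y_{n+1}] ⇒ (1 − 1/4z)y_{n+1} = (1 + 3/4z)y_n
  R(z) = (1 + 3/4z)/(1 − 1/4z).

Find x<0 with |R(x)|<1.
x=-1.62: |R|=0.1530
R=−1: 1+3/4x = −1+1/4x ⇒ -1/2x=2 ⇒ x=2/(-1/2)=-4.0000
Confirm numerically:
  x=-3.655: |R|=0.90986 <1
  x=-2.556: |R|=0.55949 <1
  x=-2.542: |R|=0.55426 <1
  x=-1.814: |R|=0.24802 <1
  x=-4.400: |R|=1.09524 >1
  x=-4.135: |R|=1.03319 >1
So |R|<1 on (-4.0000, 0).

z* = -4.0000.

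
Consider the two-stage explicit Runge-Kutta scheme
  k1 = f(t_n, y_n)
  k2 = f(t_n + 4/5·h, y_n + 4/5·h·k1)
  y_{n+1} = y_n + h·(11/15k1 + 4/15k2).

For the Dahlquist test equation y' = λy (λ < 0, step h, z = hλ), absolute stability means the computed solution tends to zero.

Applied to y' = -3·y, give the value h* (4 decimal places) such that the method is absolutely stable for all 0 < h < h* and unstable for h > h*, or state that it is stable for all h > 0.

On y'=λy, z=hλ:
  k1=λy_n ⇒ h·k1=z·y_n;  k2=λ(1+4/5z)y_n ⇒ h·k2=z(1+4/5z)y_n
  y_{n+1}/y_n = 1 + 11/15z + 4/15z(1+4/5z) = 1 + z + 16/75z²
  so R(z) = 1 + z + 16/75z².

Boundary: |R(x)|=1, x<0.
x=-1.04: |R|=0.1907
R=1: x+16/75x²=0 ⇒ x=−75/16=-4.6875; min R=1−1/(4·16/75)=-0.1719>−1
Confirm numerically:
  x=-4.390: |R|=0.72138 <1
  x=-2.922: |R|=0.10054 <1
  x=-2.753: |R|=0.13614 <1
  x=-5.121: |R|=1.47359 >1
  x=-4.898: |R|=1.21995 >1
  x=-4.872: |R|=1.19176 >1
Stable set (-4.6875, 0).

(-4.6875,0); λ=-3 ⇒ h* = (75/16)/3 = 1.5625.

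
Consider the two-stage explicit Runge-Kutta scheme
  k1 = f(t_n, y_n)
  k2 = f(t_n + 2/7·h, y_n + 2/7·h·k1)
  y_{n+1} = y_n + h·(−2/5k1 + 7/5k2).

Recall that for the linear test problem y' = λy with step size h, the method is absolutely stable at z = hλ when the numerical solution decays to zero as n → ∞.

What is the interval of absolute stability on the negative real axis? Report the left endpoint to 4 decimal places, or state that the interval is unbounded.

z∈(-2.5000,0).

Test eqn y'=λy, z=hλ:
  k1=λy_n ⇒ h·k1=z·y_n;  k2=λ(1+2/7z)y_n ⇒ h·k2=z(1+2/7z)y_n
  y_{n+1}/y_n = 1 − 2/5z + 7/5z(1+2/7z) = 1 + z + 2/5z²
  ⇒ R(z) = 1 + z + 2/5z².

Solve |R(x)|<1 on ℝ⁻.
x=-0.64: |R|=0.5238
R=1: x+2/5x²=0 ⇒ x=−5/2=-2.5000; min R=1−1/(4·2/5)=0.3750>−1
Confirm numerically:
  x=-2.395: |R|=0.89941 <1
  x=-1.862: |R|=0.52482 <1
  x=-1.795: |R|=0.49381 <1
  x=-3.034: |R|=1.64806 >1
  x=-2.934: |R|=1.50934 >1
  x=-2.780: |R|=1.31136 >1
Interval (-2.5000, 0).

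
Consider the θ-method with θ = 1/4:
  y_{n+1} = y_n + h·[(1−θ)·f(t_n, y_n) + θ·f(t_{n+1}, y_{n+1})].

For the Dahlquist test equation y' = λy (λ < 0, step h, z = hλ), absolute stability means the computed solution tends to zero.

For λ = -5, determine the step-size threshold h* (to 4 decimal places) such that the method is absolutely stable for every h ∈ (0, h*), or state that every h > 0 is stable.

Set f=λy, z=hλ:
  y_{n+1} = y_n + z·[3/4·y_n + 1/4·y_{n+1}] ⇒ (1 − 1/4z)y_{n+1} = (1 + 3/4z)y_n
  Hence R(z) = (1 + 3/4z)/(1 − 1/4z).

Solve |R(x)|<1 on ℝ⁻.
x=-1.44: |R|=0.0588
R=−1: 1+3/4x = −1+1/4x ⇒ -1/2x=2 ⇒ x=2/(-1/2)=-4.0000
Confirm numerically:
  x=-3.871: |R|=0.96722 <1
  x=-3.200: |R|=0.77778 <1
  x=-2.624: |R|=0.58454 <1
  x=-2.576: |R|=0.56691 <1
  x=-4.349: |R|=1.08360 >1
  x=-4.127: |R|=1.03125 >1
Interval (-4.0000, 0).

(-4.0000,0); λ=-5 ⇒ h* = (4)/5 = 0.8000.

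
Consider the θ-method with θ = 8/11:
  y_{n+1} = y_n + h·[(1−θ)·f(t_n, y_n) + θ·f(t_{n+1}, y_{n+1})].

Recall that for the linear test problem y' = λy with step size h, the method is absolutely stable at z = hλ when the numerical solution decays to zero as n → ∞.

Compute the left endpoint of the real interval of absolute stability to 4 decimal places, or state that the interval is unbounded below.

(−∞, 0) — no finite endpoint.

Set f=λy, z=hλ:
  y_{n+1} = y_n + z·[3/11·y_n + 8/11·y_{n+1}] ⇒ (1 − 8/11z)y_{n+1} = (1 + 3/11z)y_n
  Hence R(z) = (1 + 3/11z)/(1 − 8/11z).

Solve |R(x)|<1 on ℝ⁻.
x=-1.23: |R|=0.3508
x=-2: |R|=0.1852
x=-10: |R|=0.2088
x=-100: |R|=0.3564
θ=8/11≥1/2 ⇒ |1+3/11x|<|1−8/11x| ∀x<0 ⇒ interval (−∞,0).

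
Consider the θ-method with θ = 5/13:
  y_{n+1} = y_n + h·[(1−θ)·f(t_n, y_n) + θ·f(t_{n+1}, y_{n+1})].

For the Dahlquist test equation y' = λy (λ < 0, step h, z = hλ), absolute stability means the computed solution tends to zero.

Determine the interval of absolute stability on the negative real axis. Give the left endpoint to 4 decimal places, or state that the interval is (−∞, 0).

(-8.6667, 0).

With y'=λy (z=hλ):
  y_{n+1} = y_n + z·[8/13·y_n + 5/13·y_{n+1}] ⇒ (1 − 5/13z)y_{n+1} = (1 + 8/13z)y_n
  R(z) = (1 + 8/13z)/(1 − 5/13z).

Boundary: |R(x)|=1, x<0.
x=-0.76: |R|=0.4119
R=−1: 1+8/13x = −1+5/13x ⇒ -3/13x=2 ⇒ x=2/(-3/13)=-8.6667
Confirm numerically:
  x=-8.476: |R|=0.98967 <1
  x=-4.635: |R|=0.66565 <1
  x=-4.126: |R|=0.59494 <1
  x=-9.225: |R|=1.02833 >1
  x=-8.978: |R|=1.01613 >1
  x=-8.776: |R|=1.00577 >1
Interval (-8.6667, 0).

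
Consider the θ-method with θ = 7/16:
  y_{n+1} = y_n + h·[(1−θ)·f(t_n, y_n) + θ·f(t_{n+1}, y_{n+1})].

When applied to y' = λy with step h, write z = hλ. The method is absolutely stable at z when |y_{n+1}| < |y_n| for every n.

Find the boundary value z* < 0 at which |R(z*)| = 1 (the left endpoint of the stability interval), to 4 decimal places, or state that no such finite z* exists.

z* = -16.0000.

With y'=λy (z=hλ):
  y_{n+1} = y_n + z·[9/16·y_n + 7/16·y_{n+1}] ⇒ (1 − 7/16z)y_{n+1} = (1 + 9/16z)y_n
  so R(z) = (1 + 9/16z)/(1 − 7/16z).

Need |R(x)|<1, x<0.
x=-1.11: |R|=0.2528
R=−1: 1+9/16x = −1+7/16x ⇒ -1/8x=2 ⇒ x=2/(-1/8)=-16.0000
Confirm numerically:
  x=-15.461: |R|=0.99132 <1
  x=-15.150: |R|=0.98607 <1
  x=-9.587: |R|=0.84567 <1
  x=-7.243: |R|=0.73743 <1
  x=-16.581: |R|=1.00880 >1
  x=-16.156: |R|=1.00242 >1
Interval (-16.0000, 0).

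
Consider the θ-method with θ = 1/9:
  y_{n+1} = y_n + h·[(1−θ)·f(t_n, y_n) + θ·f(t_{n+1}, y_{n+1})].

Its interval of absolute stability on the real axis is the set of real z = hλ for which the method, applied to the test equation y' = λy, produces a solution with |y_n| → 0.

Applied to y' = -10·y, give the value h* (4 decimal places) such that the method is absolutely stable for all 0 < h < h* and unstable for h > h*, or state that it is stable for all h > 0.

(-2.5714,0); λ=-10 ⇒ h* = (18/7)/10 = 0.2571.

Test eqn y'=λy, z=hλ:
  y_{n+1} = y_n + z·[8/9·y_n + 1/9·y_{n+1}] ⇒ (1 − 1/9z)y_{n+1} = (1 + 8/9z)y_n
  R(z) = (1 + 8/9z)/(1 − 1/9z).

Need |R(x)|<1, x<0.
x=-0.4: |R|=0.6170
R=−1: 1+8/9x = −1+1/9x ⇒ -7/9x=2 ⇒ x=2/(-7/9)=-2.5714
Confirm numerically:
  x=-2.485: |R|=0.94732 <1
  x=-2.244: |R|=0.79616 <1
  x=-1.506: |R|=0.29012 <1
  x=-1.341: |R|=0.16710 <1
  x=-3.123: |R|=1.31849 >1
  x=-3.042: |R|=1.27354 >1
  x=-2.610: |R|=1.02326 >1
Interval (-2.5714, 0).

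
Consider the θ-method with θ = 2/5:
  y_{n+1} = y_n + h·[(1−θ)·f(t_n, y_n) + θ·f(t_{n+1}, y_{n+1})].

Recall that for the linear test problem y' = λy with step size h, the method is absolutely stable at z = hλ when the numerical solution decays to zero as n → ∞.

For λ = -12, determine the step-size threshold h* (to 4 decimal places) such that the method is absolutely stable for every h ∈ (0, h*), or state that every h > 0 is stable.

(-10.0000,0); λ=-12 ⇒ h* = (10)/12 = 0.8333.

With y'=λy (z=hλ):
  y_{n+1} = y_n + z·[3/5·y_n + 2/5·y_{n+1}] ⇒ (1 − 2/5z)y_{n+1} = (1 + 3/5z)y_n
  R(z) = (1 + 3/5z)/(1 − 2/5z).

Find x<0 with |R(x)|<1.
x=-0.91: |R|=0.3328
R=−1: 1+3/5x = −1+2/5x ⇒ -1/5x=2 ⇒ x=2/(-1/5)=-10.0000
Confirm numerically:
  x=-7.396: |R|=0.86843 <1
  x=-7.010: |R|=0.84280 <1
  x=-4.206: |R|=0.56800 <1
  x=-10.599: |R|=1.02286 >1
  x=-10.298: |R|=1.01164 >1
Stable set (-10.0000, 0).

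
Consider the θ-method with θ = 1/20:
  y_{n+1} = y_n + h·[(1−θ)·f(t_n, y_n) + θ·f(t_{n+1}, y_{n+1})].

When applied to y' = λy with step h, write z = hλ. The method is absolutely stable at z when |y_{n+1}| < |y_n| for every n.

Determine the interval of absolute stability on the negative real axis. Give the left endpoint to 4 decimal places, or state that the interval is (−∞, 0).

(-2.2222, 0).

With y'=λy (z=hλ):
  y_{n+1} = y_n + z·[19/20·y_n + 1/20·y_{n+1}] ⇒ (1 − 1/20z)y_{n+1} = (1 + 19/20z)y_n
  R(z) = (1 + 19/20z)/(1 − 1/20z).

Need |R(x)|<1, x<0.
x=-0.31: |R|=0.6947
R=−1: 1+19/20x = −1+1/20x ⇒ -9/10x=2 ⇒ x=2/(-9/10)=-2.2222
Confirm numerically:
  x=-1.830: |R|=0.67659 <1
  x=-1.759: |R|=0.61680 <1
  x=-0.954: |R|=0.08943 <1
  x=-2.650: |R|=1.33996 >1
  x=-2.454: |R|=1.18580 >1
  x=-2.268: |R|=1.03700 >1
So |R|<1 on (-2.2222, 0).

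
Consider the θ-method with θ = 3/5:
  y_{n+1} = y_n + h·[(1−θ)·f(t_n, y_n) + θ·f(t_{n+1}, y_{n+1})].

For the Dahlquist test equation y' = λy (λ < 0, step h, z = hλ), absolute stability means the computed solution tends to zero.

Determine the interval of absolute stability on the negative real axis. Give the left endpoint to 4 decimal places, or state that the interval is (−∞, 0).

interval (−∞, 0).

On y'=λy, z=hλ:
  y_{n+1} = y_n + z·[2/5·y_n + 3/5·y_{n+1}] ⇒ (1 − 3/5z)y_{n+1} = (1 + 2/5z)y_n
  ⇒ R(z) = (1 + 2/5z)/(1 − 3/5z).

Solve |R(x)|<1 on ℝ⁻.
x=-0.83: |R|=0.4459
x=-2: |R|=0.0909
x=-10: |R|=0.4286
x=-100: |R|=0.6393
θ=3/5≥1/2 ⇒ |1+2/5x|<|1−3/5x| ∀x<0 ⇒ interval (−∞,0).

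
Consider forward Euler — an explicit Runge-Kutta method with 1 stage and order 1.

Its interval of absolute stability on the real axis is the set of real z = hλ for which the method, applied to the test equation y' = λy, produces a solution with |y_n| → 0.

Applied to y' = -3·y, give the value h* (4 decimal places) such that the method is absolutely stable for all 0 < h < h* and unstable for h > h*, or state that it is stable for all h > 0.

Set f=λy, z=hλ:
  order 1, 1-stage ⇒ R(z)=1+z
  (e.g. R(-0.36)=0.64000, |R|=0.64000)

Solve |R(x)|<1 on ℝ⁻.
x=-0.36: |R|=0.6400
|R(-1.65)|=0.6500 |R(-1.36)|=0.3600 |R(-0.65)|=0.3500
Bisect:
  x_lo=-2.6897 |R|=1.6897  x_hi=-0.1203 |R|=0.8797
  mid=-1.40497 |R|=0.40497 →hi
  mid=-2.04732 |R|=1.04732 →lo
  mid=-1.72614 |R|=0.72614 →hi
  mid=-1.88673 |R|=0.88673 →hi
  mid=-1.96703 |R|=0.96703 →hi
  mid=-2.00717 |R|=1.00717 →lo
  mid=-1.98710 |R|=0.98710 →hi
  mid=-1.99714 |R|=0.99714 →hi
  mid=-2.00216 |R|=1.00216 →lo
  mid=-1.99965 |R|=0.99965 →hi
  ...
  [-2.00012,-1.99996] ⇒ x*=-2.0000
So |R|<1 on (-2.0000, 0).

(-2.0000,0); λ=-3 ⇒ h* = 0.6667.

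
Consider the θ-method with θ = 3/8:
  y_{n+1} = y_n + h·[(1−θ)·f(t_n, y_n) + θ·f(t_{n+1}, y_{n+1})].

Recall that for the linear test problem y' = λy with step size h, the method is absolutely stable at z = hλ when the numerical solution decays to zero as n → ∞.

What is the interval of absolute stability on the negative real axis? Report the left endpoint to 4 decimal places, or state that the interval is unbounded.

Set f=λy, z=hλ:
  y_{n+1} = y_n + z·[5/8·y_n + 3/8·y_{n+1}] ⇒ (1 − 3/8z)y_{n+1} = (1 + 5/8z)y_n
  Hence R(z) = (1 + 5/8z)/(1 − 3/8z).

Boundary: |R(x)|=1, x<0.
x=-1.72: |R|=0.0456
R=−1: 1+5/8x = −1+3/8x ⇒ -1/4x=2 ⇒ x=2/(-1/4)=-8.0000
Confirm numerically:
  x=-7.927: |R|=0.99541 <1
  x=-5.383: |R|=0.78326 <1
  x=-5.378: |R|=0.78271 <1
  x=-8.453: |R|=1.02716 >1
  x=-8.335: |R|=1.02030 >1
  x=-8.269: |R|=1.01640 >1
So |R|<1 on (-8.0000, 0).

(-8.0000, 0).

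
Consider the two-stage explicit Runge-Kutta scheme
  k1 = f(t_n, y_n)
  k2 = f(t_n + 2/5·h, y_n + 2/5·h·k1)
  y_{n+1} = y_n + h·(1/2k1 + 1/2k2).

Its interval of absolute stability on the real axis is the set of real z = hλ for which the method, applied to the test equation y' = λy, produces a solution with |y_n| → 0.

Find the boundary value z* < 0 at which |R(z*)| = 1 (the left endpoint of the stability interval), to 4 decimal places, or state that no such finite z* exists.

left endpoint -5.0000.

With y'=λy (z=hλ):
  k1=λy_n ⇒ h·k1=z·y_n;  k2=λ(1+2/5z)y_n ⇒ h·k2=z(1+2/5z)y_n
  y_{n+1}/y_n = 1 + 1/2z + 1/2z(1+2/5z) = 1 + z + 1/5z²
  R(z) = 1 + z + 1/5z².

Need |R(x)|<1, x<0.
x=-0.51: |R|=0.5420
R=1: x+1/5x²=0 ⇒ x=−5=-5.0000; min R=1−1/(4·1/5)=-0.2500>−1
Confirm numerically:
  x=-4.511: |R|=0.55882 <1
  x=-4.095: |R|=0.25880 <1
  x=-2.732: |R|=0.23924 <1
  x=-5.411: |R|=1.44478 >1
  x=-5.374: |R|=1.40198 >1
Stable set (-5.0000, 0).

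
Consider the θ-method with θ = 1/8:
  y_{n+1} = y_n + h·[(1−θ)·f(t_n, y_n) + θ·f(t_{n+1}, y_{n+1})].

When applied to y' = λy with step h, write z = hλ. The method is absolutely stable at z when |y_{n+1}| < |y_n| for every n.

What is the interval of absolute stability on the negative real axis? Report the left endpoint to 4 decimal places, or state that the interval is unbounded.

(-2.6667, 0).

On y'=λy, z=hλ:
  y_{n+1} = y_n + z·[7/8·y_n + 1/8·y_{n+1}] ⇒ (1 − 1/8z)y_{n+1} = (1 + 7/8z)y_n
  R(z) = (1 + 7/8z)/(1 − 1/8z).

Find x<0 with |R(x)|<1.
x=-1.04: |R|=0.0796
R=−1: 1+7/8x = −1+1/8x ⇒ -3/4x=2 ⇒ x=2/(-3/4)=-2.6667
Confirm numerically:
  x=-2.531: |R|=0.92270 <1
  x=-1.606: |R|=0.33750 <1
  x=-1.316: |R|=0.13010 <1
  x=-2.864: |R|=1.10898 >1
  x=-2.768: |R|=1.05646 >1
  x=-2.750: |R|=1.04651 >1
So |R|<1 on (-2.6667, 0).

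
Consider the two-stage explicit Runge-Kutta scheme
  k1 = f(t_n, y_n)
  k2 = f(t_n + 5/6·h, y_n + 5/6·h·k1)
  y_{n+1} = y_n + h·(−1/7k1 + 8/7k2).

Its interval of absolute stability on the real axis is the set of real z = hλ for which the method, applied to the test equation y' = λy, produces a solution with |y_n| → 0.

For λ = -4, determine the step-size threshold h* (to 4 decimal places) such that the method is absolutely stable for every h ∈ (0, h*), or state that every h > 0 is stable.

(-1.0500,0); λ=-4 ⇒ h* = (21/20)/4 = 0.2625.

Test eqn y'=λy, z=hλ:
  k1=λy_n ⇒ h·k1=z·y_n;  k2=λ(1+5/6z)y_n ⇒ h·k2=z(1+5/6z)y_n
  y_{n+1}/y_n = 1 − 1/7z + 8/7z(1+5/6z) = 1 + z + 20/21z²
  so R(z) = 1 + z + 20/21z².

Need |R(x)|<1, x<0.
x=-1.14: |R|=1.0977
R=1: x+20/21x²=0 ⇒ x=−21/20=-1.0500; min R=1−1/(4·20/21)=0.7375>−1
Confirm numerically:
  x=-0.941: |R|=0.90232 <1
  x=-0.781: |R|=0.79992 <1
  x=-0.702: |R|=0.76734 <1
  x=-1.627: |R|=1.89408 >1
  x=-1.312: |R|=1.32738 >1
Interval (-1.0500, 0).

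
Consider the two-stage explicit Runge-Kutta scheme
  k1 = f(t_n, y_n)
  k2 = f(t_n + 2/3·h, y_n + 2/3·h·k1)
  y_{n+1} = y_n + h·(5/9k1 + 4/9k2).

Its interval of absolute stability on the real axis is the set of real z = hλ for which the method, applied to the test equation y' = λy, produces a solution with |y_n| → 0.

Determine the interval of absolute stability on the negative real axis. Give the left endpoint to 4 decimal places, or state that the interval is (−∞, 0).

(-3.3750, 0).

With y'=λy (z=hλ):
  k1=λy_n ⇒ h·k1=z·y_n;  k2=λ(1+2/3z)y_n ⇒ h·k2=z(1+2/3z)y_n
  y_{n+1}/y_n = 1 + 5/9z + 4/9z(1+2/3z) = 1 + z + 8/27z²
  Hence R(z) = 1 + z + 8/27z².

Boundary: |R(x)|=1, x<0.
x=-0.77: |R|=0.4057
R=1: x+8/27x²=0 ⇒ x=−27/8=-3.3750; min R=1−1/(4·8/27)=0.1562>−1
Confirm numerically:
  x=-3.139: |R|=0.78050 <1
  x=-3.102: |R|=0.74908 <1
  x=-2.916: |R|=0.60342 <1
  x=-2.237: |R|=0.24572 <1
  x=-3.757: |R|=1.42524 >1
  x=-3.547: |R|=1.18077 >1
Stable set (-3.3750, 0).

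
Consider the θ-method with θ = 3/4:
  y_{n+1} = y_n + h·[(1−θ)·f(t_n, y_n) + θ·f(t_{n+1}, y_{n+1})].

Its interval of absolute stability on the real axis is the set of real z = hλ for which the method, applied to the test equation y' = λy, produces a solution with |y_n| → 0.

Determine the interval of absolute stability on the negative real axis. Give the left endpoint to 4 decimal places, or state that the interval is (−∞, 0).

Set f=λy, z=hλ:
  y_{n+1} = y_n + z·[1/4·y_n + 3/4·y_{n+1}] ⇒ (1 − 3/4z)y_{n+1} = (1 + 1/4z)y_n
  so R(z) = (1 + 1/4z)/(1 − 3/4z).

Need |R(x)|<1, x<0.
x=-1.04: |R|=0.4157
x=-2: |R|=0.2000
x=-10: |R|=0.1765
x=-100: |R|=0.3158
θ=3/4≥1/2 ⇒ |1+1/4x|<|1−3/4x| ∀x<0 ⇒ interval (−∞,0).

(−∞, 0) — no finite endpoint.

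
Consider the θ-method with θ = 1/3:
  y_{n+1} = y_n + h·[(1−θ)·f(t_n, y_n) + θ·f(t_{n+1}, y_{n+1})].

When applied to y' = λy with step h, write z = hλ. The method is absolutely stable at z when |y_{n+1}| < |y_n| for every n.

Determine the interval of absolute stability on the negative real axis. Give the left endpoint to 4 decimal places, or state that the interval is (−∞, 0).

(-6.0000, 0).

Test eqn y'=λy, z=hλ:
  y_{n+1} = y_n + z·[2/3·y_n + 1/3·y_{n+1}] ⇒ (1 − 1/3z)y_{n+1} = (1 + 2/3z)y_n
  R(z) = (1 + 2/3z)/(1 − 1/3z).

Need |R(x)|<1, x<0.
x=-1.15: |R|=0.1687
R=−1: 1+2/3x = −1+1/3x ⇒ -1/3x=2 ⇒ x=2/(-1/3)=-6.0000
Confirm numerically:
  x=-5.843: |R|=0.98225 <1
  x=-3.856: |R|=0.68728 <1
  x=-3.323: |R|=0.57663 <1
  x=-2.550: |R|=0.37838 <1
  x=-6.537: |R|=1.05631 >1
  x=-6.350: |R|=1.03743 >1
  x=-6.051: |R|=1.00563 >1
Interval (-6.0000, 0).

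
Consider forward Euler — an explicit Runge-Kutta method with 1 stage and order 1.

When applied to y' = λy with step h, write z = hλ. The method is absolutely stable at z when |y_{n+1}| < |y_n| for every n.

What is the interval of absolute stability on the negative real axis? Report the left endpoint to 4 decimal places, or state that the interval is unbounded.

z∈(-2.0000,0).

On y'=λy, z=hλ:
  order 1, 1-stage ⇒ R(z)=1+z
  (e.g. R(-1.65)=-0.65000, |R|=0.65000)

Need |R(x)|<1, x<0.
x=-1.65: |R|=0.6500
|R(-1.95)|=0.9500 |R(-1.61)|=0.6100 |R(-1.06)|=0.0600
Bisect:
  x_lo=-2.4756 |R|=1.4756  x_hi=-0.0901 |R|=0.9099
  mid=-1.28283 |R|=0.28283 →hi
  mid=-1.87920 |R|=0.87920 →hi
  mid=-2.17739 |R|=1.17739 →lo
  mid=-2.02830 |R|=1.02830 →lo
  mid=-1.95375 |R|=0.95375 →hi
  mid=-1.99102 |R|=0.99102 →hi
  mid=-2.00966 |R|=1.00966 →lo
  ...
  [-2.00005,-1.99990] ⇒ x*=-2.0000
Stable set (-2.0000, 0).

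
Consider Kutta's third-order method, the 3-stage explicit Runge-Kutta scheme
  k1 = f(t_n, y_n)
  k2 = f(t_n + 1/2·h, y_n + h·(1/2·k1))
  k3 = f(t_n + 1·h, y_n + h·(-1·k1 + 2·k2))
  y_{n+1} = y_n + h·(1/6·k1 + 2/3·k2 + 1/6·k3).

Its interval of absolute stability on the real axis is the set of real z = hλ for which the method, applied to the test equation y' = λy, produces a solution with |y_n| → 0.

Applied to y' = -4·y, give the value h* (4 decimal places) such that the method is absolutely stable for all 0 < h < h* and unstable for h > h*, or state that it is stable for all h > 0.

(-2.5127,0); λ=-4 ⇒ h* = 0.6282.

Test eqn y'=λy, z=hλ:
  order 3, 3-stage ⇒ R(z)=1+z+z^2/2+z^3/6
  (e.g. R(-1)=0.33333, |R|=0.33333)

Find x<0 with |R(x)|<1.
x=-1: |R|=0.3333
|R(-1.73)|=0.0965 |R(-1.02)|=0.3233 |R(-0.72)|=0.4770
Bisect:
  x_lo=-3.2469 |R|=2.6806  x_hi=-0.2224 |R|=0.8005
  mid=-1.73462 |R|=0.10005 →hi
  mid=-2.49074 |R|=0.96418 →hi
  mid=-2.86879 |R|=1.68882 →lo
  mid=-2.67976 |R|=1.29649 →lo
  mid=-2.58525 |R|=1.12325 →lo
  mid=-2.53799 |R|=1.04200 →lo
  mid=-2.51436 |R|=1.00266 →lo
  mid=-2.50255 |R|=0.98331 →hi
  mid=-2.50846 |R|=0.99296 →hi
  mid=-2.51141 |R|=0.99781 →hi
  ...
  [-2.51289,-2.51270] ⇒ x*=-2.5127
So |R|<1 on (-2.5127, 0).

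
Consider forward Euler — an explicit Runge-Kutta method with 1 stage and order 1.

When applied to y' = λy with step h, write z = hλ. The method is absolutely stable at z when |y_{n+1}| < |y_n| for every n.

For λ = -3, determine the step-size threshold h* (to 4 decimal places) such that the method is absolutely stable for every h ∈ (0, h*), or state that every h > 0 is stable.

Set f=λy, z=hλ:
  order 1, 1-stage ⇒ R(z)=1+z
  (e.g. R(-0.37)=0.63000, |R|=0.63000)

Find x<0 with |R(x)|<1.
x=-0.37: |R|=0.6300
|R(-1.74)|=0.7400 |R(-1.49)|=0.4900 |R(-1.48)|=0.4800
Bisect:
  x_lo=-2.4841 |R|=1.4841  x_hi=-0.1966 |R|=0.8034
  mid=-1.34035 |R|=0.34035 →hi
  mid=-1.91222 |R|=0.91222 →hi
  mid=-2.19816 |R|=1.19816 →lo
  mid=-2.05519 |R|=1.05519 →lo
  mid=-1.98371 |R|=0.98371 →hi
  mid=-2.01945 |R|=1.01945 →lo
  mid=-2.00158 |R|=1.00158 →lo
  mid=-1.99264 |R|=0.99264 →hi
  ...
  [-2.00004,-1.99990] ⇒ x*=-2.0000
Stable set (-2.0000, 0).

(-2.0000,0); λ=-3 ⇒ h* = 0.6667.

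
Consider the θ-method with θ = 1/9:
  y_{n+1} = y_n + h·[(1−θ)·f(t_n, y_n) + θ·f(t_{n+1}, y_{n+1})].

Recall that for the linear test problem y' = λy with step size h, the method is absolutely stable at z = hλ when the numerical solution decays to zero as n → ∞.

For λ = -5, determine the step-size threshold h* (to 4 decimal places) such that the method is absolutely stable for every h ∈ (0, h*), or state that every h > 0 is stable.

Set f=λy, z=hλ:
  y_{n+1} = y_n + z·[8/9·y_n + 1/9·y_{n+1}] ⇒ (1 − 1/9z)y_{n+1} = (1 + 8/9z)y_n
  so R(z) = (1 + 8/9z)/(1 − 1/9z).

Boundary: |R(x)|=1, x<0.
x=-1.25: |R|=0.0976
R=−1: 1+8/9x = −1+1/9x ⇒ -7/9x=2 ⇒ x=2/(-7/9)=-2.5714
Confirm numerically:
  x=-2.455: |R|=0.92885 <1
  x=-1.872: |R|=0.54967 <1
  x=-1.553: |R|=0.32446 <1
  x=-3.056: |R|=1.28135 >1
  x=-2.998: |R|=1.24887 >1
  x=-2.720: |R|=1.08874 >1
So |R|<1 on (-2.5714, 0).

(-2.5714,0); λ=-5 ⇒ h* = (18/7)/5 = 0.5143.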